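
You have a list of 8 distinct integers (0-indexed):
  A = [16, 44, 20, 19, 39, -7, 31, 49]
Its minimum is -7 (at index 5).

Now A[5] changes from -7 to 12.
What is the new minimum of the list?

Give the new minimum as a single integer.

Old min = -7 (at index 5)
Change: A[5] -7 -> 12
Changed element WAS the min. Need to check: is 12 still <= all others?
  Min of remaining elements: 16
  New min = min(12, 16) = 12

Answer: 12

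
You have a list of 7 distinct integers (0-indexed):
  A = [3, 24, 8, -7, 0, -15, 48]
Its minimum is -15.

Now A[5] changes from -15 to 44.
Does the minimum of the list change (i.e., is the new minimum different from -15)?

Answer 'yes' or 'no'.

Old min = -15
Change: A[5] -15 -> 44
Changed element was the min; new min must be rechecked.
New min = -7; changed? yes

Answer: yes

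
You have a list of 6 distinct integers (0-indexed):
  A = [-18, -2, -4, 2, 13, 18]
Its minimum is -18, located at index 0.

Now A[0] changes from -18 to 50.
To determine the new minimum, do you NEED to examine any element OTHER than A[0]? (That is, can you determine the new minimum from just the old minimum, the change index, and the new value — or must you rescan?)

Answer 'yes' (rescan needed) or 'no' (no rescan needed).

Old min = -18 at index 0
Change at index 0: -18 -> 50
Index 0 WAS the min and new value 50 > old min -18. Must rescan other elements to find the new min.
Needs rescan: yes

Answer: yes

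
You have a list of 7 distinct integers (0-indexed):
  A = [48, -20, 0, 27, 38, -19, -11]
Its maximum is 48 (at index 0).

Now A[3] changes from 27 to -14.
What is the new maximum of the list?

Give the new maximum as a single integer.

Answer: 48

Derivation:
Old max = 48 (at index 0)
Change: A[3] 27 -> -14
Changed element was NOT the old max.
  New max = max(old_max, new_val) = max(48, -14) = 48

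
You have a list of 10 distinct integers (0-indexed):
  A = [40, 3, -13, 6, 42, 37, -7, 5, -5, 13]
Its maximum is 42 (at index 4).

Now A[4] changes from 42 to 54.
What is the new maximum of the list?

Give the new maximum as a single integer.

Old max = 42 (at index 4)
Change: A[4] 42 -> 54
Changed element WAS the max -> may need rescan.
  Max of remaining elements: 40
  New max = max(54, 40) = 54

Answer: 54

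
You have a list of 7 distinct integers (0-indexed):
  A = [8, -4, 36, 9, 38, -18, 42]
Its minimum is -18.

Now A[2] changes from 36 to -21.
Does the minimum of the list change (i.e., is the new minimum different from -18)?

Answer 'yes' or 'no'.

Answer: yes

Derivation:
Old min = -18
Change: A[2] 36 -> -21
Changed element was NOT the min; min changes only if -21 < -18.
New min = -21; changed? yes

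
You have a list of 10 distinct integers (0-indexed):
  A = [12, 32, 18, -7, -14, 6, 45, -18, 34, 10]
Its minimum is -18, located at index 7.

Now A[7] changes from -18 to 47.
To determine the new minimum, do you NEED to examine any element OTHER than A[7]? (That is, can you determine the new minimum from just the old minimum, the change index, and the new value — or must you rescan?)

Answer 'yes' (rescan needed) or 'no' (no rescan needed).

Answer: yes

Derivation:
Old min = -18 at index 7
Change at index 7: -18 -> 47
Index 7 WAS the min and new value 47 > old min -18. Must rescan other elements to find the new min.
Needs rescan: yes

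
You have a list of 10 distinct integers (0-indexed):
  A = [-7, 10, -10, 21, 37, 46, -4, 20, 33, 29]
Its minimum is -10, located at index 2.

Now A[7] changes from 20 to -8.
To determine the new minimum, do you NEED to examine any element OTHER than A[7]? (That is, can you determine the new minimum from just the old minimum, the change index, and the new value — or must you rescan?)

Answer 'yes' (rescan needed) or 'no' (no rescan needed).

Old min = -10 at index 2
Change at index 7: 20 -> -8
Index 7 was NOT the min. New min = min(-10, -8). No rescan of other elements needed.
Needs rescan: no

Answer: no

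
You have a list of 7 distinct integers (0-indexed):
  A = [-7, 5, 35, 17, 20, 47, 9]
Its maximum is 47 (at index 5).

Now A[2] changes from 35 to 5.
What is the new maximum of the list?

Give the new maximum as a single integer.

Old max = 47 (at index 5)
Change: A[2] 35 -> 5
Changed element was NOT the old max.
  New max = max(old_max, new_val) = max(47, 5) = 47

Answer: 47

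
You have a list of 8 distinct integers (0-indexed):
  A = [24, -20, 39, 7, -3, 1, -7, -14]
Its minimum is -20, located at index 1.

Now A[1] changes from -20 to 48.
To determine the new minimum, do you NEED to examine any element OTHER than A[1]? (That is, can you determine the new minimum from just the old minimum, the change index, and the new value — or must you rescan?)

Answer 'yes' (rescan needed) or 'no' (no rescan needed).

Old min = -20 at index 1
Change at index 1: -20 -> 48
Index 1 WAS the min and new value 48 > old min -20. Must rescan other elements to find the new min.
Needs rescan: yes

Answer: yes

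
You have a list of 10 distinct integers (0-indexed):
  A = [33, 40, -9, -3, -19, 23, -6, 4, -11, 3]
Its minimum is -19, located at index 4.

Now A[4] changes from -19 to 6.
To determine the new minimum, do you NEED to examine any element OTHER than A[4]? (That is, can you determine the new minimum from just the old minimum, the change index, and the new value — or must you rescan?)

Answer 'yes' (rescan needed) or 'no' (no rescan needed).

Old min = -19 at index 4
Change at index 4: -19 -> 6
Index 4 WAS the min and new value 6 > old min -19. Must rescan other elements to find the new min.
Needs rescan: yes

Answer: yes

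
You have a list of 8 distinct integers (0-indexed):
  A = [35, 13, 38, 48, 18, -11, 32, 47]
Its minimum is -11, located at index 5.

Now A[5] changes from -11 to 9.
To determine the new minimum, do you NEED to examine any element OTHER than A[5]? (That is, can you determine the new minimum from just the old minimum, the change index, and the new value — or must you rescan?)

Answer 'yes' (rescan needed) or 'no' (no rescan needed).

Answer: yes

Derivation:
Old min = -11 at index 5
Change at index 5: -11 -> 9
Index 5 WAS the min and new value 9 > old min -11. Must rescan other elements to find the new min.
Needs rescan: yes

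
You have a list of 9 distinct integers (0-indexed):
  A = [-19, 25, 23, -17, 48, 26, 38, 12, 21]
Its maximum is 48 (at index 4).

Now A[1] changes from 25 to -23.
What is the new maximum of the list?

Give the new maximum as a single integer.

Old max = 48 (at index 4)
Change: A[1] 25 -> -23
Changed element was NOT the old max.
  New max = max(old_max, new_val) = max(48, -23) = 48

Answer: 48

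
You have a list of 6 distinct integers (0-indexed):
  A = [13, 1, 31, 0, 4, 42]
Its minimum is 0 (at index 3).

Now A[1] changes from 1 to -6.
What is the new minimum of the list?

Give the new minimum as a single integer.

Answer: -6

Derivation:
Old min = 0 (at index 3)
Change: A[1] 1 -> -6
Changed element was NOT the old min.
  New min = min(old_min, new_val) = min(0, -6) = -6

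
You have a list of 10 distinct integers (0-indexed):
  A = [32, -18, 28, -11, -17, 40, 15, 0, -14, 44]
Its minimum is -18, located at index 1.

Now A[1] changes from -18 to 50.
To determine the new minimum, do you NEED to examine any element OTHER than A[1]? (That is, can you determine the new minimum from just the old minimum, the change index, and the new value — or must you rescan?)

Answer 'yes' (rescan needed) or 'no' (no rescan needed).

Answer: yes

Derivation:
Old min = -18 at index 1
Change at index 1: -18 -> 50
Index 1 WAS the min and new value 50 > old min -18. Must rescan other elements to find the new min.
Needs rescan: yes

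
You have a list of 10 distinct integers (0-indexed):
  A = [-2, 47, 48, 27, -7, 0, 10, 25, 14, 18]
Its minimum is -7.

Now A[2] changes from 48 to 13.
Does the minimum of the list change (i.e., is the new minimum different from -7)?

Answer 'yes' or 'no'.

Old min = -7
Change: A[2] 48 -> 13
Changed element was NOT the min; min changes only if 13 < -7.
New min = -7; changed? no

Answer: no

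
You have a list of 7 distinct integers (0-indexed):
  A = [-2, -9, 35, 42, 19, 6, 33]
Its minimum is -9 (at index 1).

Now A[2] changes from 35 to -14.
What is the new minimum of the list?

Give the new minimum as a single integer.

Old min = -9 (at index 1)
Change: A[2] 35 -> -14
Changed element was NOT the old min.
  New min = min(old_min, new_val) = min(-9, -14) = -14

Answer: -14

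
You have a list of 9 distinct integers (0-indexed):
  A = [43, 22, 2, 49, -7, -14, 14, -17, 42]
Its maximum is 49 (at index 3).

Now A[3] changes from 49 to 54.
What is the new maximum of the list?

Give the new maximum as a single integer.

Answer: 54

Derivation:
Old max = 49 (at index 3)
Change: A[3] 49 -> 54
Changed element WAS the max -> may need rescan.
  Max of remaining elements: 43
  New max = max(54, 43) = 54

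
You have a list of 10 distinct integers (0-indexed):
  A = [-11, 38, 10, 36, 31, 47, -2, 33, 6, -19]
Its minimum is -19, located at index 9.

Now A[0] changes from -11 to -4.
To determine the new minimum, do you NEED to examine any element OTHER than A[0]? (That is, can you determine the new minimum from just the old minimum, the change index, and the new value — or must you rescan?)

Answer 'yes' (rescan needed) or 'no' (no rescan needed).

Answer: no

Derivation:
Old min = -19 at index 9
Change at index 0: -11 -> -4
Index 0 was NOT the min. New min = min(-19, -4). No rescan of other elements needed.
Needs rescan: no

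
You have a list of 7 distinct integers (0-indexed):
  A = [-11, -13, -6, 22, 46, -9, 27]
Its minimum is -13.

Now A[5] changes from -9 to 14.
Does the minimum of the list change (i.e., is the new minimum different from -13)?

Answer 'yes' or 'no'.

Old min = -13
Change: A[5] -9 -> 14
Changed element was NOT the min; min changes only if 14 < -13.
New min = -13; changed? no

Answer: no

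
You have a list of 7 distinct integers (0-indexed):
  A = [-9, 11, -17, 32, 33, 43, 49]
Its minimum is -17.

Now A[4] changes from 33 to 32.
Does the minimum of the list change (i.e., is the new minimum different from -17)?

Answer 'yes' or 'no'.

Answer: no

Derivation:
Old min = -17
Change: A[4] 33 -> 32
Changed element was NOT the min; min changes only if 32 < -17.
New min = -17; changed? no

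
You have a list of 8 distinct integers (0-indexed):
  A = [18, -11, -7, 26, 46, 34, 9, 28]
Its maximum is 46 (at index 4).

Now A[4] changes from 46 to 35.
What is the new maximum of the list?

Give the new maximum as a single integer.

Answer: 35

Derivation:
Old max = 46 (at index 4)
Change: A[4] 46 -> 35
Changed element WAS the max -> may need rescan.
  Max of remaining elements: 34
  New max = max(35, 34) = 35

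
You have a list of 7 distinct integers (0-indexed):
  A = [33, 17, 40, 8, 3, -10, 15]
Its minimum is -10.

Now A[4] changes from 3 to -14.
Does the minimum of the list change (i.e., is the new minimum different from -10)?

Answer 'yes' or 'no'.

Old min = -10
Change: A[4] 3 -> -14
Changed element was NOT the min; min changes only if -14 < -10.
New min = -14; changed? yes

Answer: yes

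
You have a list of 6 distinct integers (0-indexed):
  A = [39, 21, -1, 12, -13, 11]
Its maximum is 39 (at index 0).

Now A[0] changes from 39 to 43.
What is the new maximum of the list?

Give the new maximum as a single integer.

Answer: 43

Derivation:
Old max = 39 (at index 0)
Change: A[0] 39 -> 43
Changed element WAS the max -> may need rescan.
  Max of remaining elements: 21
  New max = max(43, 21) = 43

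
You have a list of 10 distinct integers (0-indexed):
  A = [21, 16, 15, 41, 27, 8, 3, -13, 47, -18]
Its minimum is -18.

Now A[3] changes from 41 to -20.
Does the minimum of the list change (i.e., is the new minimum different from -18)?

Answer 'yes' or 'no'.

Answer: yes

Derivation:
Old min = -18
Change: A[3] 41 -> -20
Changed element was NOT the min; min changes only if -20 < -18.
New min = -20; changed? yes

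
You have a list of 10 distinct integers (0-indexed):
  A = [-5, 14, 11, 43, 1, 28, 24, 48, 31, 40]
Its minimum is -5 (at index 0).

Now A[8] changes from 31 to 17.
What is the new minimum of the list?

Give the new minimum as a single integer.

Old min = -5 (at index 0)
Change: A[8] 31 -> 17
Changed element was NOT the old min.
  New min = min(old_min, new_val) = min(-5, 17) = -5

Answer: -5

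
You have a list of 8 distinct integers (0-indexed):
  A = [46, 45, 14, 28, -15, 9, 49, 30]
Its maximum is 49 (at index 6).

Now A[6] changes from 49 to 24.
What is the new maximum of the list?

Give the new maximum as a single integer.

Answer: 46

Derivation:
Old max = 49 (at index 6)
Change: A[6] 49 -> 24
Changed element WAS the max -> may need rescan.
  Max of remaining elements: 46
  New max = max(24, 46) = 46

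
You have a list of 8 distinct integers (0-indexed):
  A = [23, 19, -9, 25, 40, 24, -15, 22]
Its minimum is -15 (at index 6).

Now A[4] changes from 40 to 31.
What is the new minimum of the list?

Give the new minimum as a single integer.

Answer: -15

Derivation:
Old min = -15 (at index 6)
Change: A[4] 40 -> 31
Changed element was NOT the old min.
  New min = min(old_min, new_val) = min(-15, 31) = -15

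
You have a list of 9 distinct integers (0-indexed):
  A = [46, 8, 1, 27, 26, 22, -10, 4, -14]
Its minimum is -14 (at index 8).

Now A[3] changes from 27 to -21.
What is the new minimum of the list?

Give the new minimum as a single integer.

Answer: -21

Derivation:
Old min = -14 (at index 8)
Change: A[3] 27 -> -21
Changed element was NOT the old min.
  New min = min(old_min, new_val) = min(-14, -21) = -21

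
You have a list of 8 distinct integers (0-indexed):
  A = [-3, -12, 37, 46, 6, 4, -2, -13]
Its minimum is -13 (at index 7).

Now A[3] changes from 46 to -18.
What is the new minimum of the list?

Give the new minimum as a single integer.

Old min = -13 (at index 7)
Change: A[3] 46 -> -18
Changed element was NOT the old min.
  New min = min(old_min, new_val) = min(-13, -18) = -18

Answer: -18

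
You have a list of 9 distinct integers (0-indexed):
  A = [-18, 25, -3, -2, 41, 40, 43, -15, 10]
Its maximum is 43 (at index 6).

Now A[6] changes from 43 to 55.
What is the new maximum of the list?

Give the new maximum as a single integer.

Old max = 43 (at index 6)
Change: A[6] 43 -> 55
Changed element WAS the max -> may need rescan.
  Max of remaining elements: 41
  New max = max(55, 41) = 55

Answer: 55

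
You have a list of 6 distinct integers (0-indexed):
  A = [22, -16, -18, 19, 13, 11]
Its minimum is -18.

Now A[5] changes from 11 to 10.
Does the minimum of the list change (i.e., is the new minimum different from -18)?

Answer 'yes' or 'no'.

Answer: no

Derivation:
Old min = -18
Change: A[5] 11 -> 10
Changed element was NOT the min; min changes only if 10 < -18.
New min = -18; changed? no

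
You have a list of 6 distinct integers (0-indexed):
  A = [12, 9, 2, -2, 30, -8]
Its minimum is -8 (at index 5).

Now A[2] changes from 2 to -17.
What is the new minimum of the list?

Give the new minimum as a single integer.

Answer: -17

Derivation:
Old min = -8 (at index 5)
Change: A[2] 2 -> -17
Changed element was NOT the old min.
  New min = min(old_min, new_val) = min(-8, -17) = -17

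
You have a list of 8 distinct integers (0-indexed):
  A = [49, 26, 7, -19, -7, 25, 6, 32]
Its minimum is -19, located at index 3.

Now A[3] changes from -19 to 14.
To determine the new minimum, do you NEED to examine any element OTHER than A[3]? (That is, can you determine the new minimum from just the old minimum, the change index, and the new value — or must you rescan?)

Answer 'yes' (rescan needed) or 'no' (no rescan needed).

Old min = -19 at index 3
Change at index 3: -19 -> 14
Index 3 WAS the min and new value 14 > old min -19. Must rescan other elements to find the new min.
Needs rescan: yes

Answer: yes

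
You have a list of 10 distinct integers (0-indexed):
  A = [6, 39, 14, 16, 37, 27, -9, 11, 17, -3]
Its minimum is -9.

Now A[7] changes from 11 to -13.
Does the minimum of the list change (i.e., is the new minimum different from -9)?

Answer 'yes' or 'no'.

Old min = -9
Change: A[7] 11 -> -13
Changed element was NOT the min; min changes only if -13 < -9.
New min = -13; changed? yes

Answer: yes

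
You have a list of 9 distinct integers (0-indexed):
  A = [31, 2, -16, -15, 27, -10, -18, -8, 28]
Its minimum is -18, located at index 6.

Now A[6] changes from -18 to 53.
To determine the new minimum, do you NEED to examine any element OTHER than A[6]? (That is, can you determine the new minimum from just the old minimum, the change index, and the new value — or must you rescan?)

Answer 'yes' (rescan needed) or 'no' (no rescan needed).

Old min = -18 at index 6
Change at index 6: -18 -> 53
Index 6 WAS the min and new value 53 > old min -18. Must rescan other elements to find the new min.
Needs rescan: yes

Answer: yes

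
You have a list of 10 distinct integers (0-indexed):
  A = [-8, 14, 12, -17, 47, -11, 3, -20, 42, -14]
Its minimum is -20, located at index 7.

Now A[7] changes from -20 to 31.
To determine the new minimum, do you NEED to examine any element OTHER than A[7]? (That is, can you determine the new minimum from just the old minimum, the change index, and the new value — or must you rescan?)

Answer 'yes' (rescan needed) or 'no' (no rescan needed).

Old min = -20 at index 7
Change at index 7: -20 -> 31
Index 7 WAS the min and new value 31 > old min -20. Must rescan other elements to find the new min.
Needs rescan: yes

Answer: yes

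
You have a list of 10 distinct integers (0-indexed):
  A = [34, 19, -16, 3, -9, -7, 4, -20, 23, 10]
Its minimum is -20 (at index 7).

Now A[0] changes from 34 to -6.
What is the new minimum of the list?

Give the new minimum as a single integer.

Answer: -20

Derivation:
Old min = -20 (at index 7)
Change: A[0] 34 -> -6
Changed element was NOT the old min.
  New min = min(old_min, new_val) = min(-20, -6) = -20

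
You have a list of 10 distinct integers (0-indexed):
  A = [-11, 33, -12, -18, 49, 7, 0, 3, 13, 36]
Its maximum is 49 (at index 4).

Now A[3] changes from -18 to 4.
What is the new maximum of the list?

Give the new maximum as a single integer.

Old max = 49 (at index 4)
Change: A[3] -18 -> 4
Changed element was NOT the old max.
  New max = max(old_max, new_val) = max(49, 4) = 49

Answer: 49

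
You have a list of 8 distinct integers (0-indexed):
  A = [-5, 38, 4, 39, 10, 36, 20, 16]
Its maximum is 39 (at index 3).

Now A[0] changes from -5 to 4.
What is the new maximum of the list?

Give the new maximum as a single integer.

Old max = 39 (at index 3)
Change: A[0] -5 -> 4
Changed element was NOT the old max.
  New max = max(old_max, new_val) = max(39, 4) = 39

Answer: 39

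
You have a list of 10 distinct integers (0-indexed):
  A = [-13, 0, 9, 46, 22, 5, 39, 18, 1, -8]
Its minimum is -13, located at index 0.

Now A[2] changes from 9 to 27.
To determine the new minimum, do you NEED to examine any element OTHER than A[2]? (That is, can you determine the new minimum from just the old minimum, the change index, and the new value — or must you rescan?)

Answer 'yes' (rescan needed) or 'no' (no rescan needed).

Answer: no

Derivation:
Old min = -13 at index 0
Change at index 2: 9 -> 27
Index 2 was NOT the min. New min = min(-13, 27). No rescan of other elements needed.
Needs rescan: no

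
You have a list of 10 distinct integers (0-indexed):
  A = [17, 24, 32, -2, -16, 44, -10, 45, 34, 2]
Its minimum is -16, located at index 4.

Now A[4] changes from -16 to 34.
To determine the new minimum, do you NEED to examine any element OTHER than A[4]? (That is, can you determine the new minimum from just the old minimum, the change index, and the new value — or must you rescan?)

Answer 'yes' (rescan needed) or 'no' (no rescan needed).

Answer: yes

Derivation:
Old min = -16 at index 4
Change at index 4: -16 -> 34
Index 4 WAS the min and new value 34 > old min -16. Must rescan other elements to find the new min.
Needs rescan: yes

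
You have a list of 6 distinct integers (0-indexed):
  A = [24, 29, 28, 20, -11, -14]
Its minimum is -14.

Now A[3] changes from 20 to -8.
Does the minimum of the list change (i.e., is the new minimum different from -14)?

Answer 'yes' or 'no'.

Old min = -14
Change: A[3] 20 -> -8
Changed element was NOT the min; min changes only if -8 < -14.
New min = -14; changed? no

Answer: no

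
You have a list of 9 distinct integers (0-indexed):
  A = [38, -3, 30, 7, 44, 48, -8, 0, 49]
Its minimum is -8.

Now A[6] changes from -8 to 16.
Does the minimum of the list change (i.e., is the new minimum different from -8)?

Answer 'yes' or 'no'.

Old min = -8
Change: A[6] -8 -> 16
Changed element was the min; new min must be rechecked.
New min = -3; changed? yes

Answer: yes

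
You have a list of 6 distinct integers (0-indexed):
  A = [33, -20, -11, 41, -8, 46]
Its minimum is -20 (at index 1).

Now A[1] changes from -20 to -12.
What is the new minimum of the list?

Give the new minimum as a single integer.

Answer: -12

Derivation:
Old min = -20 (at index 1)
Change: A[1] -20 -> -12
Changed element WAS the min. Need to check: is -12 still <= all others?
  Min of remaining elements: -11
  New min = min(-12, -11) = -12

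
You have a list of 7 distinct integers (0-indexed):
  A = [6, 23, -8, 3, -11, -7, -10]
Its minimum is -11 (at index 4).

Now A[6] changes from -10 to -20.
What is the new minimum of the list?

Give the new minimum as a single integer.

Old min = -11 (at index 4)
Change: A[6] -10 -> -20
Changed element was NOT the old min.
  New min = min(old_min, new_val) = min(-11, -20) = -20

Answer: -20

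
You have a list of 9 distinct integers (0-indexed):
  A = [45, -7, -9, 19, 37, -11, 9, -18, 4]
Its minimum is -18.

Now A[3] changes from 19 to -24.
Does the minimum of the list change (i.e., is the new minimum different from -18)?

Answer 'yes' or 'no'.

Old min = -18
Change: A[3] 19 -> -24
Changed element was NOT the min; min changes only if -24 < -18.
New min = -24; changed? yes

Answer: yes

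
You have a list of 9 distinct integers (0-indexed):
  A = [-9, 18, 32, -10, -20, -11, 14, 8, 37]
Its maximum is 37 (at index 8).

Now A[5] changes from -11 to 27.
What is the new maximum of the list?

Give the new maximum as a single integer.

Answer: 37

Derivation:
Old max = 37 (at index 8)
Change: A[5] -11 -> 27
Changed element was NOT the old max.
  New max = max(old_max, new_val) = max(37, 27) = 37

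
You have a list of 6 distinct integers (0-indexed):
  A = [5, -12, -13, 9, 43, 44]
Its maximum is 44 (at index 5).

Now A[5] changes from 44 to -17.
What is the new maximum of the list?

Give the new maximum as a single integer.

Old max = 44 (at index 5)
Change: A[5] 44 -> -17
Changed element WAS the max -> may need rescan.
  Max of remaining elements: 43
  New max = max(-17, 43) = 43

Answer: 43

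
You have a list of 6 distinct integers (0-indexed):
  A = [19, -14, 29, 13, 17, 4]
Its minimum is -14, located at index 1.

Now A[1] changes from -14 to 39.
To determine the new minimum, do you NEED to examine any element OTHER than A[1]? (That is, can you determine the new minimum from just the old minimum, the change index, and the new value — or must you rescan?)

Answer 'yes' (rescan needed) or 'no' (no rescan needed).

Old min = -14 at index 1
Change at index 1: -14 -> 39
Index 1 WAS the min and new value 39 > old min -14. Must rescan other elements to find the new min.
Needs rescan: yes

Answer: yes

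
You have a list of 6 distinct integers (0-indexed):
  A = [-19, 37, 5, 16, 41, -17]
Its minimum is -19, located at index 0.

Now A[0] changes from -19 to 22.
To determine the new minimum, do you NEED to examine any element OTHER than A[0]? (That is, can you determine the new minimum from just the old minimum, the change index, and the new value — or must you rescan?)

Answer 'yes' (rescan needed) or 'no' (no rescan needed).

Old min = -19 at index 0
Change at index 0: -19 -> 22
Index 0 WAS the min and new value 22 > old min -19. Must rescan other elements to find the new min.
Needs rescan: yes

Answer: yes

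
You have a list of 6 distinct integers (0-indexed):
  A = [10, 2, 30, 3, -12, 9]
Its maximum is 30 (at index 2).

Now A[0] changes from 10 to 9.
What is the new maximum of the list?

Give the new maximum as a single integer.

Old max = 30 (at index 2)
Change: A[0] 10 -> 9
Changed element was NOT the old max.
  New max = max(old_max, new_val) = max(30, 9) = 30

Answer: 30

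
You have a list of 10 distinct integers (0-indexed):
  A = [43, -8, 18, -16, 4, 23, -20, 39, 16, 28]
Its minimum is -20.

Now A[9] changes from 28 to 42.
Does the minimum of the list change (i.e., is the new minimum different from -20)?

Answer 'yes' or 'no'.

Old min = -20
Change: A[9] 28 -> 42
Changed element was NOT the min; min changes only if 42 < -20.
New min = -20; changed? no

Answer: no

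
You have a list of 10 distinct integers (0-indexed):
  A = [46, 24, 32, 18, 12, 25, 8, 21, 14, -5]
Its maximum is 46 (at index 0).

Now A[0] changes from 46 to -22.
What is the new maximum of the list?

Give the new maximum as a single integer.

Answer: 32

Derivation:
Old max = 46 (at index 0)
Change: A[0] 46 -> -22
Changed element WAS the max -> may need rescan.
  Max of remaining elements: 32
  New max = max(-22, 32) = 32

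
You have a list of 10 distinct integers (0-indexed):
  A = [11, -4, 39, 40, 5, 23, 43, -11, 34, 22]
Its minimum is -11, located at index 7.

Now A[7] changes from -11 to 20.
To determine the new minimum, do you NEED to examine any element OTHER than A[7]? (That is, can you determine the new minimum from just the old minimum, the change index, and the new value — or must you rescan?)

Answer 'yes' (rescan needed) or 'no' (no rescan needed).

Old min = -11 at index 7
Change at index 7: -11 -> 20
Index 7 WAS the min and new value 20 > old min -11. Must rescan other elements to find the new min.
Needs rescan: yes

Answer: yes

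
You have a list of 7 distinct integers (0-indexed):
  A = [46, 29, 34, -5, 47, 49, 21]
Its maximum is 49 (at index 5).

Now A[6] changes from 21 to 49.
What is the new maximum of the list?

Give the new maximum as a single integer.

Old max = 49 (at index 5)
Change: A[6] 21 -> 49
Changed element was NOT the old max.
  New max = max(old_max, new_val) = max(49, 49) = 49

Answer: 49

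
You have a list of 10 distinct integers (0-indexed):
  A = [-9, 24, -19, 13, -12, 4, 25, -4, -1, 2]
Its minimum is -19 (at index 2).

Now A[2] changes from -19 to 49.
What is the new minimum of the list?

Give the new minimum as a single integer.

Old min = -19 (at index 2)
Change: A[2] -19 -> 49
Changed element WAS the min. Need to check: is 49 still <= all others?
  Min of remaining elements: -12
  New min = min(49, -12) = -12

Answer: -12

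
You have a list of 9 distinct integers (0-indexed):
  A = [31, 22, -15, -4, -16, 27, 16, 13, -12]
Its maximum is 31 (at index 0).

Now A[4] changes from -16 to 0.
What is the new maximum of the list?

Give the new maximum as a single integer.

Answer: 31

Derivation:
Old max = 31 (at index 0)
Change: A[4] -16 -> 0
Changed element was NOT the old max.
  New max = max(old_max, new_val) = max(31, 0) = 31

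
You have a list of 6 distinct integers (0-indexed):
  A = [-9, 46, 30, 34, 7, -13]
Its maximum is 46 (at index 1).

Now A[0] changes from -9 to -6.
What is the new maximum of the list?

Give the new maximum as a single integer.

Old max = 46 (at index 1)
Change: A[0] -9 -> -6
Changed element was NOT the old max.
  New max = max(old_max, new_val) = max(46, -6) = 46

Answer: 46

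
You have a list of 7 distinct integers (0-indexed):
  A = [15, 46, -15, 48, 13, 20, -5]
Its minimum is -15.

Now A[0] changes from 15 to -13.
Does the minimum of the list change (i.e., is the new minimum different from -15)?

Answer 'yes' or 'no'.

Old min = -15
Change: A[0] 15 -> -13
Changed element was NOT the min; min changes only if -13 < -15.
New min = -15; changed? no

Answer: no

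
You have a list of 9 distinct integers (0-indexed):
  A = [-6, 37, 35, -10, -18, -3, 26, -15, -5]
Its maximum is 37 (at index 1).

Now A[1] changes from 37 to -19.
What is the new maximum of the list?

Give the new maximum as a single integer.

Old max = 37 (at index 1)
Change: A[1] 37 -> -19
Changed element WAS the max -> may need rescan.
  Max of remaining elements: 35
  New max = max(-19, 35) = 35

Answer: 35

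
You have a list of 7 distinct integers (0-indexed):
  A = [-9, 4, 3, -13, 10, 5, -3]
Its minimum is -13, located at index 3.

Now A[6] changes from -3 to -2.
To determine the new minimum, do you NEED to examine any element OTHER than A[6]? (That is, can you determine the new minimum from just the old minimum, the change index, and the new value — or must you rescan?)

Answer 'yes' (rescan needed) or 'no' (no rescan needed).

Old min = -13 at index 3
Change at index 6: -3 -> -2
Index 6 was NOT the min. New min = min(-13, -2). No rescan of other elements needed.
Needs rescan: no

Answer: no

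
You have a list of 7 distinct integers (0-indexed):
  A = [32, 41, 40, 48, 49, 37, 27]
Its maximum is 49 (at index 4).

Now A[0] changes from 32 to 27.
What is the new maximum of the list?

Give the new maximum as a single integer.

Answer: 49

Derivation:
Old max = 49 (at index 4)
Change: A[0] 32 -> 27
Changed element was NOT the old max.
  New max = max(old_max, new_val) = max(49, 27) = 49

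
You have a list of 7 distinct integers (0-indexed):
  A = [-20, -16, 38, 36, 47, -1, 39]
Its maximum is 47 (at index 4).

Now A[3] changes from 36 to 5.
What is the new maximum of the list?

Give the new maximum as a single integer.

Old max = 47 (at index 4)
Change: A[3] 36 -> 5
Changed element was NOT the old max.
  New max = max(old_max, new_val) = max(47, 5) = 47

Answer: 47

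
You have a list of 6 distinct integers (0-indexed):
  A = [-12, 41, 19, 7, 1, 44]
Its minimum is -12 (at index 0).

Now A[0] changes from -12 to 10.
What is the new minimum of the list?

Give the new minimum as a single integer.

Old min = -12 (at index 0)
Change: A[0] -12 -> 10
Changed element WAS the min. Need to check: is 10 still <= all others?
  Min of remaining elements: 1
  New min = min(10, 1) = 1

Answer: 1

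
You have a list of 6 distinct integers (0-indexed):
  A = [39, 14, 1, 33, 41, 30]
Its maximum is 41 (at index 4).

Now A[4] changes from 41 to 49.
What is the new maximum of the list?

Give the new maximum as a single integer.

Old max = 41 (at index 4)
Change: A[4] 41 -> 49
Changed element WAS the max -> may need rescan.
  Max of remaining elements: 39
  New max = max(49, 39) = 49

Answer: 49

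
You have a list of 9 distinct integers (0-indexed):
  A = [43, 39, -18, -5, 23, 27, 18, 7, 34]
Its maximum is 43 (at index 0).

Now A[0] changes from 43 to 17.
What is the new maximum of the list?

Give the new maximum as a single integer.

Answer: 39

Derivation:
Old max = 43 (at index 0)
Change: A[0] 43 -> 17
Changed element WAS the max -> may need rescan.
  Max of remaining elements: 39
  New max = max(17, 39) = 39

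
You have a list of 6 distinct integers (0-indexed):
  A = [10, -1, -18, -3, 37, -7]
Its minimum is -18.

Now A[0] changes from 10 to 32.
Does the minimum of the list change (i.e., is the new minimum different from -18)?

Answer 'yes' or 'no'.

Answer: no

Derivation:
Old min = -18
Change: A[0] 10 -> 32
Changed element was NOT the min; min changes only if 32 < -18.
New min = -18; changed? no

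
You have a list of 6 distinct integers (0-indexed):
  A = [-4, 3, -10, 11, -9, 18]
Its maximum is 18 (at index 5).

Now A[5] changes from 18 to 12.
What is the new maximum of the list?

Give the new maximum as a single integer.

Old max = 18 (at index 5)
Change: A[5] 18 -> 12
Changed element WAS the max -> may need rescan.
  Max of remaining elements: 11
  New max = max(12, 11) = 12

Answer: 12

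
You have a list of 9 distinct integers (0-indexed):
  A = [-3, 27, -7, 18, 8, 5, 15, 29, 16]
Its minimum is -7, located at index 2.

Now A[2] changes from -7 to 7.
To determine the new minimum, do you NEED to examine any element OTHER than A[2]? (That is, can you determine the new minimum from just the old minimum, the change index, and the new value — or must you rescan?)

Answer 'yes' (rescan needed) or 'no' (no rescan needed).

Old min = -7 at index 2
Change at index 2: -7 -> 7
Index 2 WAS the min and new value 7 > old min -7. Must rescan other elements to find the new min.
Needs rescan: yes

Answer: yes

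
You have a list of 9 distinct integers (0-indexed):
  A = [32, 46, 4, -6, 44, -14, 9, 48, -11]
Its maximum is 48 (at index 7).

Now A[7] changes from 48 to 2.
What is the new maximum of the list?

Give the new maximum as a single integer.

Old max = 48 (at index 7)
Change: A[7] 48 -> 2
Changed element WAS the max -> may need rescan.
  Max of remaining elements: 46
  New max = max(2, 46) = 46

Answer: 46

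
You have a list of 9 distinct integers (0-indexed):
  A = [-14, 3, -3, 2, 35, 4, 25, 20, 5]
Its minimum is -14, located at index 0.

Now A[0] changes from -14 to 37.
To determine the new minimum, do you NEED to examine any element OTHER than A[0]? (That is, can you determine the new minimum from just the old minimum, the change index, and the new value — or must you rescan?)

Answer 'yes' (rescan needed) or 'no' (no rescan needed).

Answer: yes

Derivation:
Old min = -14 at index 0
Change at index 0: -14 -> 37
Index 0 WAS the min and new value 37 > old min -14. Must rescan other elements to find the new min.
Needs rescan: yes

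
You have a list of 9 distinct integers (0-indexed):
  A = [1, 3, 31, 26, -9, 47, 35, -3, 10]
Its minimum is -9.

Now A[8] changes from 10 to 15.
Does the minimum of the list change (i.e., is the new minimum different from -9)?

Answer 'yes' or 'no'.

Old min = -9
Change: A[8] 10 -> 15
Changed element was NOT the min; min changes only if 15 < -9.
New min = -9; changed? no

Answer: no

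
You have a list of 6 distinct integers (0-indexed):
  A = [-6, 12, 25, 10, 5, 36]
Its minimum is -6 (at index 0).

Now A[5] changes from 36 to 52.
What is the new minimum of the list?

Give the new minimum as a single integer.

Answer: -6

Derivation:
Old min = -6 (at index 0)
Change: A[5] 36 -> 52
Changed element was NOT the old min.
  New min = min(old_min, new_val) = min(-6, 52) = -6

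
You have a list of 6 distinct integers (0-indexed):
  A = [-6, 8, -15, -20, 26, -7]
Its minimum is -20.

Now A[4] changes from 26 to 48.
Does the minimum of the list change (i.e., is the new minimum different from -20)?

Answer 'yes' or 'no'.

Old min = -20
Change: A[4] 26 -> 48
Changed element was NOT the min; min changes only if 48 < -20.
New min = -20; changed? no

Answer: no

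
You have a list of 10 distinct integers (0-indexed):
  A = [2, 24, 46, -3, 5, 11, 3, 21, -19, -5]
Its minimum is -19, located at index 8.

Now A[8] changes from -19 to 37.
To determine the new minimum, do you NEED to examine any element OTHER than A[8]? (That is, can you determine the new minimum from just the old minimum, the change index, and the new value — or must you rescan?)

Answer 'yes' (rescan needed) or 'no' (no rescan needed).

Answer: yes

Derivation:
Old min = -19 at index 8
Change at index 8: -19 -> 37
Index 8 WAS the min and new value 37 > old min -19. Must rescan other elements to find the new min.
Needs rescan: yes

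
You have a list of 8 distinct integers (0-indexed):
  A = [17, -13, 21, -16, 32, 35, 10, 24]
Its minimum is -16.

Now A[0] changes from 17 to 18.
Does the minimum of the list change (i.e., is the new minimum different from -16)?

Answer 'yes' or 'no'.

Answer: no

Derivation:
Old min = -16
Change: A[0] 17 -> 18
Changed element was NOT the min; min changes only if 18 < -16.
New min = -16; changed? no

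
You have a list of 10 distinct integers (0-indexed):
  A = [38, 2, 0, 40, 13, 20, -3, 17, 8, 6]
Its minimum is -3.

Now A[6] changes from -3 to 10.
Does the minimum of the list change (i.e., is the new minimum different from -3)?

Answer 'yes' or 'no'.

Answer: yes

Derivation:
Old min = -3
Change: A[6] -3 -> 10
Changed element was the min; new min must be rechecked.
New min = 0; changed? yes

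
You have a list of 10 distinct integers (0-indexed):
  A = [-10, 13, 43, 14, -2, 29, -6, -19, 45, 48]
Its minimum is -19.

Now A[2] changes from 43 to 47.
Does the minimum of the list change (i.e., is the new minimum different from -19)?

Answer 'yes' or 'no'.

Old min = -19
Change: A[2] 43 -> 47
Changed element was NOT the min; min changes only if 47 < -19.
New min = -19; changed? no

Answer: no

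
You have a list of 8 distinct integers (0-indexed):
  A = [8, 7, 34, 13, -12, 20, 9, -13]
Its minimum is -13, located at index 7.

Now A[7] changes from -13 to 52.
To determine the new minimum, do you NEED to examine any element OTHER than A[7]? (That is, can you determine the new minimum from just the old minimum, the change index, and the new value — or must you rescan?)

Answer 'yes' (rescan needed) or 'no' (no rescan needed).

Old min = -13 at index 7
Change at index 7: -13 -> 52
Index 7 WAS the min and new value 52 > old min -13. Must rescan other elements to find the new min.
Needs rescan: yes

Answer: yes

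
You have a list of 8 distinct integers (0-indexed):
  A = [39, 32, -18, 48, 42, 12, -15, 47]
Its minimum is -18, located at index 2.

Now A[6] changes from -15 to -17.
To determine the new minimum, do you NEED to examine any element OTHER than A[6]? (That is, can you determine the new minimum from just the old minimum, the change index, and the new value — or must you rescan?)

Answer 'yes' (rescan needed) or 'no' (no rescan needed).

Answer: no

Derivation:
Old min = -18 at index 2
Change at index 6: -15 -> -17
Index 6 was NOT the min. New min = min(-18, -17). No rescan of other elements needed.
Needs rescan: no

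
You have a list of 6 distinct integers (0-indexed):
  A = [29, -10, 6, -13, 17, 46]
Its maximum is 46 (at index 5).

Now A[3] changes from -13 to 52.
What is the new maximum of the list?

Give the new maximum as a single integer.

Answer: 52

Derivation:
Old max = 46 (at index 5)
Change: A[3] -13 -> 52
Changed element was NOT the old max.
  New max = max(old_max, new_val) = max(46, 52) = 52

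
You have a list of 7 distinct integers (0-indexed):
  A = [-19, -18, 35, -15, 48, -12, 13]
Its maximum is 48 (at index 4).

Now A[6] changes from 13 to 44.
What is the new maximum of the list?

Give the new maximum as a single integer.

Answer: 48

Derivation:
Old max = 48 (at index 4)
Change: A[6] 13 -> 44
Changed element was NOT the old max.
  New max = max(old_max, new_val) = max(48, 44) = 48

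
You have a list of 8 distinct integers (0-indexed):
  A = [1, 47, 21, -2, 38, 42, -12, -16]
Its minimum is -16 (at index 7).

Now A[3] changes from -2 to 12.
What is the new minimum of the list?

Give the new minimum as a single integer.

Old min = -16 (at index 7)
Change: A[3] -2 -> 12
Changed element was NOT the old min.
  New min = min(old_min, new_val) = min(-16, 12) = -16

Answer: -16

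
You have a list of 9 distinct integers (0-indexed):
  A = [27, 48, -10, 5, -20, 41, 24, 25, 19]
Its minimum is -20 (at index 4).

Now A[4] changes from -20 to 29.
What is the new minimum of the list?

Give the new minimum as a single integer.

Old min = -20 (at index 4)
Change: A[4] -20 -> 29
Changed element WAS the min. Need to check: is 29 still <= all others?
  Min of remaining elements: -10
  New min = min(29, -10) = -10

Answer: -10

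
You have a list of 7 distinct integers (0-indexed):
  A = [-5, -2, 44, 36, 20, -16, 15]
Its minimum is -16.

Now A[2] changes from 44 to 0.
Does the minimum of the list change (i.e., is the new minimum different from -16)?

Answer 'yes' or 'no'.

Answer: no

Derivation:
Old min = -16
Change: A[2] 44 -> 0
Changed element was NOT the min; min changes only if 0 < -16.
New min = -16; changed? no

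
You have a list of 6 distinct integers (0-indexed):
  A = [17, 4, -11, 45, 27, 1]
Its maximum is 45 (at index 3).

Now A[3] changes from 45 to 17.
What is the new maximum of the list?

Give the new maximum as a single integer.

Answer: 27

Derivation:
Old max = 45 (at index 3)
Change: A[3] 45 -> 17
Changed element WAS the max -> may need rescan.
  Max of remaining elements: 27
  New max = max(17, 27) = 27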